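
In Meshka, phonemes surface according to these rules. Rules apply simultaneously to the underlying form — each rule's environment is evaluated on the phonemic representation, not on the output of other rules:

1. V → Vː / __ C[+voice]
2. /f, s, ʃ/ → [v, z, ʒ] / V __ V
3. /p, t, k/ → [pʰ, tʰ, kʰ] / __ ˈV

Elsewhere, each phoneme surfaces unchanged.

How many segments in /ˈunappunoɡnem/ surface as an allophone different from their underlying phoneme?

Segments that undergo a rule: /u/ → [uː] (rule 1); /u/ → [uː] (rule 1); /o/ → [oː] (rule 1); /e/ → [eː] (rule 1).
All other segments surface unchanged.

4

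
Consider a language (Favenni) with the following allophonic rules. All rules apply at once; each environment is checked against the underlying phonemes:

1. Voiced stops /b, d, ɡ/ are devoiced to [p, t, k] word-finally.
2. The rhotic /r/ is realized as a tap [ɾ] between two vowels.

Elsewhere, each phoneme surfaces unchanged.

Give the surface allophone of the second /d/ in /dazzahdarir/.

/d/ (between /h/ and /a/): rule 1 targets it, but not word-finally → unchanged [d].

[d]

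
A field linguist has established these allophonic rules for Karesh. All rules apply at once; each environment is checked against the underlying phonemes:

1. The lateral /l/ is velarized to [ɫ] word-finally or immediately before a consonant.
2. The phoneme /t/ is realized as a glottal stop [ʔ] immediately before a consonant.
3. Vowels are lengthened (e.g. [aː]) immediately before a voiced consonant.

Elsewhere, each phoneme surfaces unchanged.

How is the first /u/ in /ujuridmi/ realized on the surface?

/u/ meets the environment for rule 3 (before a voiced consonant) → [uː].

[uː]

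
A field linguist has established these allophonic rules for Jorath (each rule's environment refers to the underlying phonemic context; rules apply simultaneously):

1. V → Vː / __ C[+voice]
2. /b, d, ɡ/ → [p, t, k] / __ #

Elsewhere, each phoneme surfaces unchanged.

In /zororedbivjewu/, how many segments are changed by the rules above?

5

Segments that undergo a rule: /o/ → [oː] (rule 1); /o/ → [oː] (rule 1); /e/ → [eː] (rule 1); /i/ → [iː] (rule 1); /e/ → [eː] (rule 1).
All other segments surface unchanged.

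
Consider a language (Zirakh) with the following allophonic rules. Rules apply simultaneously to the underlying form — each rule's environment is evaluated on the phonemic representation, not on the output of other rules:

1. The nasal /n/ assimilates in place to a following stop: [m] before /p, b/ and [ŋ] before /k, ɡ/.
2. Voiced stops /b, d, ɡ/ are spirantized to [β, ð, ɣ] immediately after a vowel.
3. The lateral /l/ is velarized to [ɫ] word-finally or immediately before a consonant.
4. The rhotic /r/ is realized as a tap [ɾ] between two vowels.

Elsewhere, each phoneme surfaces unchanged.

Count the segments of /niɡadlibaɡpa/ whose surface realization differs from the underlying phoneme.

4

Segments that undergo a rule: /ɡ/ → [ɣ] (rule 2); /d/ → [ð] (rule 2); /b/ → [β] (rule 2); /ɡ/ → [ɣ] (rule 2).
All other segments surface unchanged.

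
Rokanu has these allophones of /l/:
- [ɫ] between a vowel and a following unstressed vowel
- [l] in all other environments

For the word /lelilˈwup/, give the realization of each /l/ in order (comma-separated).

[l], [ɫ], [l]

Occurrence 1 (position 1): no conditioning environment matches → elsewhere allophone [l].
Occurrence 2 (position 3): between a vowel and a following unstressed vowel → [ɫ].
Occurrence 3 (position 5): no conditioning environment matches → elsewhere allophone [l].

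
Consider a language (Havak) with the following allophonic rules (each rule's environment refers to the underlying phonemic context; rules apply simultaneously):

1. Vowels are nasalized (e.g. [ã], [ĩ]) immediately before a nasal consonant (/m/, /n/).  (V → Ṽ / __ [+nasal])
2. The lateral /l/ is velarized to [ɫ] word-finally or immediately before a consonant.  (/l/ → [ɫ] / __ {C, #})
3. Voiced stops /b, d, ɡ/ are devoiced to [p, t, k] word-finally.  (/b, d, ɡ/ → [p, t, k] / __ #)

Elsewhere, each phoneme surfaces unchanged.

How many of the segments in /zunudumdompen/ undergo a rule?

4

Segments that undergo a rule: /u/ → [ũ] (rule 1); /u/ → [ũ] (rule 1); /o/ → [õ] (rule 1); /e/ → [ẽ] (rule 1).
All other segments surface unchanged.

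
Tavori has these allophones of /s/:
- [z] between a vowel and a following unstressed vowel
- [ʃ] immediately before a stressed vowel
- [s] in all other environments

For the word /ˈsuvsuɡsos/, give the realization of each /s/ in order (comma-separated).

Occurrence 1 (position 1): immediately before a stressed vowel → [ʃ].
Occurrence 2 (position 4): no conditioning environment matches → elsewhere allophone [s].
Occurrence 3 (position 7): no conditioning environment matches → elsewhere allophone [s].
Occurrence 4 (position 9): no conditioning environment matches → elsewhere allophone [s].

[ʃ], [s], [s], [s]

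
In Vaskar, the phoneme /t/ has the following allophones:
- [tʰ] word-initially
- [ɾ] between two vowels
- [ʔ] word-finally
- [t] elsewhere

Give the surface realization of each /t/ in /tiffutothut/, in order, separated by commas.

[tʰ], [ɾ], [t], [ʔ]

Occurrence 1 (position 1): word-initially → [tʰ].
Occurrence 2 (position 6): between two vowels → [ɾ].
Occurrence 3 (position 8): no conditioning environment matches → elsewhere allophone [t].
Occurrence 4 (position 11): word-finally → [ʔ].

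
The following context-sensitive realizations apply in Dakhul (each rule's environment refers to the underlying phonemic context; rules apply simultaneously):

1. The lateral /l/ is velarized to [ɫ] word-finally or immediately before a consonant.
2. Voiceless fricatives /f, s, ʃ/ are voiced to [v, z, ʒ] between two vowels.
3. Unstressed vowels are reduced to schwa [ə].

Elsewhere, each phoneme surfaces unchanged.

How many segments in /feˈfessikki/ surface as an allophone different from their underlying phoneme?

4

Segments that undergo a rule: /e/ → [ə] (rule 3); /f/ → [v] (rule 2); /i/ → [ə] (rule 3); /i/ → [ə] (rule 3).
All other segments surface unchanged.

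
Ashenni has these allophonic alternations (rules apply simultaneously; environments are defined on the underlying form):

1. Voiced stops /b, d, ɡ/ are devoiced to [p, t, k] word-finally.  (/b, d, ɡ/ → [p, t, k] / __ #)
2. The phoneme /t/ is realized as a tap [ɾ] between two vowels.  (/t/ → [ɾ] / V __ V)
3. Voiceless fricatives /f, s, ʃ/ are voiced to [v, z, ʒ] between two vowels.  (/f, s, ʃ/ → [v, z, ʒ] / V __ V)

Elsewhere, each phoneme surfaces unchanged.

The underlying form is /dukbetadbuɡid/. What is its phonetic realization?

/d/ (word-initial) fails the environment for rule 1, so it stays [d].
/u/ — not in any rule's target class → [u].
/k/ (between /u/ and /b/): no rule targets it → [k].
/b/ (between /k/ and /e/) is in the target of rule 1 but the environment (word-finally) is not met → [b].
/e/ (between /b/ and /t/): no rule targets it → [e].
/t/ (between /e/ and /a/): between two vowels, so rule 2 applies → [ɾ].
/a/ stays [a].
/d/ — between /a/ and /b/; rule 1 does not apply here → [d].
/b/ (between /d/ and /u/) fails the environment for rule 1, so it stays [b].
/u/ — not in any rule's target class → [u].
/ɡ/ (between /u/ and /i/): rule 1 targets it, but not word-finally → unchanged [ɡ].
/i/ (between /ɡ/ and /d/) is unaffected → [i].
/d/ (word-final) occurs word-finally → [t] by rule 1.

[dukbeɾadbuɡit]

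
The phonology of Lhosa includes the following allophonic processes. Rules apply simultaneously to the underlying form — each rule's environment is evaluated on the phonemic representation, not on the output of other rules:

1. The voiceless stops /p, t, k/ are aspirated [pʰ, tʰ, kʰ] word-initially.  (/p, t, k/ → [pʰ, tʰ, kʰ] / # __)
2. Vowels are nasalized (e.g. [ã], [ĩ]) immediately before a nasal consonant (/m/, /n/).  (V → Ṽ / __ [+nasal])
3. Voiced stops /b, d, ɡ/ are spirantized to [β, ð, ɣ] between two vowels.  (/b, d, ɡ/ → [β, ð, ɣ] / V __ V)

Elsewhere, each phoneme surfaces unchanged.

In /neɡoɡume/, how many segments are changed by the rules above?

3

Segments that undergo a rule: /ɡ/ → [ɣ] (rule 3); /ɡ/ → [ɣ] (rule 3); /u/ → [ũ] (rule 2).
All other segments surface unchanged.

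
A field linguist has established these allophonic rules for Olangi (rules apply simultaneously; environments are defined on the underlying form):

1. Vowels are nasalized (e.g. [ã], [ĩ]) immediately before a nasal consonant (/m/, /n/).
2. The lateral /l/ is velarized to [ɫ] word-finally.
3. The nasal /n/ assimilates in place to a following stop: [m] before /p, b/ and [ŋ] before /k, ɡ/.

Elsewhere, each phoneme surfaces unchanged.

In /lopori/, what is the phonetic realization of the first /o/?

/o/ (between /l/ and /p/) fails the environment for rule 1, so it stays [o].

[o]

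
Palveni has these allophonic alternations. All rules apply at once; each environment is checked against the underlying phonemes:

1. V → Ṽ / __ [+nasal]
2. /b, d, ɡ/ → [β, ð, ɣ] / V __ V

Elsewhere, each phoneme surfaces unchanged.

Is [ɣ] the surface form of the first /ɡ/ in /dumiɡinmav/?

Yes

Rule 2 applies to /ɡ/ (between /i/ and /i/: between two vowels) → [ɣ].
The actual realization is [ɣ], which matches [ɣ].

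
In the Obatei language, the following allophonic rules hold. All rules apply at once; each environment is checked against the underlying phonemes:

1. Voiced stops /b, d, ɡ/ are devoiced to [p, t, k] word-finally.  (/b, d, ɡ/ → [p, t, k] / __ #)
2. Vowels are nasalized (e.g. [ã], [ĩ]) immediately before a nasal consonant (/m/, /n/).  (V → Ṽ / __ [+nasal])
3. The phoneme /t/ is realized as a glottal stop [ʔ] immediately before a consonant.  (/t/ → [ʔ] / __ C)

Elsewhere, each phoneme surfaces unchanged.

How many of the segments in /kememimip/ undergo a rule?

Segments that undergo a rule: /e/ → [ẽ] (rule 2); /e/ → [ẽ] (rule 2); /i/ → [ĩ] (rule 2).
All other segments surface unchanged.

3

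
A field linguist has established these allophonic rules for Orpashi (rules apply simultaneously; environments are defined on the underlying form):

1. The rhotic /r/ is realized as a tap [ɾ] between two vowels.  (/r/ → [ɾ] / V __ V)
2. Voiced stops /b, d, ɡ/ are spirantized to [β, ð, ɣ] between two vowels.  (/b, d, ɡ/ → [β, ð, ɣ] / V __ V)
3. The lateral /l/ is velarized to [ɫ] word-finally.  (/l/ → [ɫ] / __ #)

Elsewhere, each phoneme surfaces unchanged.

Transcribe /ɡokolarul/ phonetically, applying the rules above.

[ɡokolaɾuɫ]

/ɡ/ (word-initial) fails the environment for rule 2, so it stays [ɡ].
/o/ — not in any rule's target class → [o].
/k/ — not in any rule's target class → [k].
/o/ — not in any rule's target class → [o].
/l/ — between /o/ and /a/; rule 3 does not apply here → [l].
/a/ — not in any rule's target class → [a].
/r/ — between /a/ and /u/, between two vowels — surfaces as [ɾ] (rule 1).
/u/ stays [u].
/l/ (word-final): word-finally, so rule 3 applies → [ɫ].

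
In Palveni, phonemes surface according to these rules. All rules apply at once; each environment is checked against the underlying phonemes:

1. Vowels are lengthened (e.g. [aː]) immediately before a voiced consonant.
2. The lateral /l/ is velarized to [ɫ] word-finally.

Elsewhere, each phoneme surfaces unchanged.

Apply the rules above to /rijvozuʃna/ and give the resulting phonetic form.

[riːjvoːzuʃna]

/i/ (between /r/ and /j/): before a voiced consonant, so rule 1 applies → [iː].
Rule 1 applies to /o/ (between /v/ and /z/: before a voiced consonant) → [oː].
/u/ (between /z/ and /ʃ/): rule 1 targets it, but not before a voiced consonant → unchanged [u].
/a/ (word-final) is in the target of rule 1 but the environment (before a voiced consonant) is not met → [a].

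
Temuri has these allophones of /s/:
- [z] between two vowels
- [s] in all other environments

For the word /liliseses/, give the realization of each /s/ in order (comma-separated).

[z], [z], [s]

Occurrence 1 (position 5): between two vowels → [z].
Occurrence 2 (position 7): between two vowels → [z].
Occurrence 3 (position 9): no conditioning environment matches → elsewhere allophone [s].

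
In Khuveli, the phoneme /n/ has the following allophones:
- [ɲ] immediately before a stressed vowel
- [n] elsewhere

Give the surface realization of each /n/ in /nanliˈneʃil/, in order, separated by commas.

Occurrence 1 (position 1): no conditioning environment matches → elsewhere allophone [n].
Occurrence 2 (position 3): no conditioning environment matches → elsewhere allophone [n].
Occurrence 3 (position 6): immediately before a stressed vowel → [ɲ].

[n], [n], [ɲ]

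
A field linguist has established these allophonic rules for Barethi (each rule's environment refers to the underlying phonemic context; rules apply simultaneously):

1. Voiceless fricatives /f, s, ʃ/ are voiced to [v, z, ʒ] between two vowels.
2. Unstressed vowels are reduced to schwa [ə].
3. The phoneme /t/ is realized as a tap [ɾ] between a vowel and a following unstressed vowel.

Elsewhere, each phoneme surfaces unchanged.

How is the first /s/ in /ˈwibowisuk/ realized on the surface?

/s/ meets the environment for rule 1 (between two vowels) → [z].

[z]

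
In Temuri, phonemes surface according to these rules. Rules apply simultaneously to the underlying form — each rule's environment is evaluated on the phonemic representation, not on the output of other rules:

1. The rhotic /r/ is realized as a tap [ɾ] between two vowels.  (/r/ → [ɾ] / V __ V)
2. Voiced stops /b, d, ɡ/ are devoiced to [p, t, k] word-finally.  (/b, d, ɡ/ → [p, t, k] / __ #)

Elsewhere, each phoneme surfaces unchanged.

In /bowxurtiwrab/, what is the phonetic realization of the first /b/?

[b]

/b/ (word-initial): rule 2 targets it, but not word-finally → unchanged [b].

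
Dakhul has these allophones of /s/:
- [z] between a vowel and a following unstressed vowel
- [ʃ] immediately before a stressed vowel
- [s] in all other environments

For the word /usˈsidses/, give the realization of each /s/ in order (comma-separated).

[s], [ʃ], [s], [s]

Occurrence 1 (position 2): no conditioning environment matches → elsewhere allophone [s].
Occurrence 2 (position 3): immediately before a stressed vowel → [ʃ].
Occurrence 3 (position 6): no conditioning environment matches → elsewhere allophone [s].
Occurrence 4 (position 8): no conditioning environment matches → elsewhere allophone [s].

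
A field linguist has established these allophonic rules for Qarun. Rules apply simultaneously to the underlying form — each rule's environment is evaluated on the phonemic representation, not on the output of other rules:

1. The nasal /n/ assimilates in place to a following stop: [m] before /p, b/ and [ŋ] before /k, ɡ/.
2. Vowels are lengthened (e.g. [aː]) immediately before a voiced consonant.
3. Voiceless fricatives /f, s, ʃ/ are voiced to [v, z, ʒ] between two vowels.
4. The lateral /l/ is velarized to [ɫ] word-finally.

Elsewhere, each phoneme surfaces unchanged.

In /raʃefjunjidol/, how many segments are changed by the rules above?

5

Segments that undergo a rule: /ʃ/ → [ʒ] (rule 3); /u/ → [uː] (rule 2); /i/ → [iː] (rule 2); /o/ → [oː] (rule 2); /l/ → [ɫ] (rule 4).
All other segments surface unchanged.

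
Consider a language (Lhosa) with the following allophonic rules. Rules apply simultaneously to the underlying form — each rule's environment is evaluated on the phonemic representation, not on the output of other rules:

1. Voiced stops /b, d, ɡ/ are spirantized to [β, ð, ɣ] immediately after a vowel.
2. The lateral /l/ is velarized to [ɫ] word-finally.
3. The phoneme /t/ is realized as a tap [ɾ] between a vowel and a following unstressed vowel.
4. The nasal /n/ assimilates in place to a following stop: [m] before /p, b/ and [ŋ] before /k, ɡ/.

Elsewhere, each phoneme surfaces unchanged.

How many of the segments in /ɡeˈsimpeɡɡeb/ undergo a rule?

Segments that undergo a rule: /ɡ/ → [ɣ] (rule 1); /b/ → [β] (rule 1).
All other segments surface unchanged.

2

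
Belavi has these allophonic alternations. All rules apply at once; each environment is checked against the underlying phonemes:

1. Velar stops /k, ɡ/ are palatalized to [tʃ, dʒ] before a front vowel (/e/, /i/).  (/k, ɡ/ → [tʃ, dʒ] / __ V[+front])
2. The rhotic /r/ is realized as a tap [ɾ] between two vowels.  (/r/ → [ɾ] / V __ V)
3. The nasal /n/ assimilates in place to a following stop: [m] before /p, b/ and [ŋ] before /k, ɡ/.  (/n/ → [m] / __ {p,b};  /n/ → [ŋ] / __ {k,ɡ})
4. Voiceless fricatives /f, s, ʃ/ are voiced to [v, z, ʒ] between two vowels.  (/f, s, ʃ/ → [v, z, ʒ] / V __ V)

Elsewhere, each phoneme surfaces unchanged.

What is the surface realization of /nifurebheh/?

[nivuɾebheh]

/n/ — word-initial; rule 3 does not apply here → [n].
/i/ — not in any rule's target class → [i].
/f/ (between /i/ and /u/): between two vowels, so rule 4 applies → [v].
/u/ stays [u].
/r/ (between /u/ and /e/): between two vowels, so rule 2 applies → [ɾ].
/e/ (between /r/ and /b/): no rule targets it → [e].
/b/ — not in any rule's target class → [b].
/h/ (between /b/ and /e/): no rule targets it → [h].
/e/ stays [e].
/h/ (word-final) is unaffected → [h].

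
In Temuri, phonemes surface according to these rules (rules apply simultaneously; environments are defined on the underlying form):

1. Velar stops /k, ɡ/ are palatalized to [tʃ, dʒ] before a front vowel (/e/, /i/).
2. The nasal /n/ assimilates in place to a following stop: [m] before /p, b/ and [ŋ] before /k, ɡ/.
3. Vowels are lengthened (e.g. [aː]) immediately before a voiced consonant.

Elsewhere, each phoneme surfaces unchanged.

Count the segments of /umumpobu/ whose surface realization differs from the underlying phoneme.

3

Segments that undergo a rule: /u/ → [uː] (rule 3); /u/ → [uː] (rule 3); /o/ → [oː] (rule 3).
All other segments surface unchanged.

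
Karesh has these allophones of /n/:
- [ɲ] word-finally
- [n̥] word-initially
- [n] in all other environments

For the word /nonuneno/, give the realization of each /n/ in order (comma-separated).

Occurrence 1 (position 1): word-initially → [n̥].
Occurrence 2 (position 3): no conditioning environment matches → elsewhere allophone [n].
Occurrence 3 (position 5): no conditioning environment matches → elsewhere allophone [n].
Occurrence 4 (position 7): no conditioning environment matches → elsewhere allophone [n].

[n̥], [n], [n], [n]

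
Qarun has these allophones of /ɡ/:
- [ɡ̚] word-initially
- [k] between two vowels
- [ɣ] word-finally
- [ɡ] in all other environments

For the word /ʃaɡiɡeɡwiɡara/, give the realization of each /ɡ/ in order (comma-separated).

Occurrence 1 (position 3): between two vowels → [k].
Occurrence 2 (position 5): between two vowels → [k].
Occurrence 3 (position 7): no conditioning environment matches → elsewhere allophone [ɡ].
Occurrence 4 (position 10): between two vowels → [k].

[k], [k], [ɡ], [k]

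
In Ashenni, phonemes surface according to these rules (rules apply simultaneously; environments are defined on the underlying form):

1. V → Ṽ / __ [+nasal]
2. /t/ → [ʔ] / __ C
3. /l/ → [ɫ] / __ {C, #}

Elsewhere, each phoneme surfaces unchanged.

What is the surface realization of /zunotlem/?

[zũnoʔlẽm]

/z/ — not in any rule's target class → [z].
/u/ (between /z/ and /n/) occurs before a nasal consonant → [ũ] by rule 1.
/n/ (between /u/ and /o/) is unaffected → [n].
/o/ (between /n/ and /t/): rule 1 targets it, but not before a nasal consonant → unchanged [o].
/t/ meets the environment for rule 2 (immediately before a consonant) → [ʔ].
/l/ (between /t/ and /e/): rule 3 targets it, but not word-finally or immediately before a consonant → unchanged [l].
/e/ (between /l/ and /m/): before a nasal consonant, so rule 1 applies → [ẽ].
/m/ (word-final) is unaffected → [m].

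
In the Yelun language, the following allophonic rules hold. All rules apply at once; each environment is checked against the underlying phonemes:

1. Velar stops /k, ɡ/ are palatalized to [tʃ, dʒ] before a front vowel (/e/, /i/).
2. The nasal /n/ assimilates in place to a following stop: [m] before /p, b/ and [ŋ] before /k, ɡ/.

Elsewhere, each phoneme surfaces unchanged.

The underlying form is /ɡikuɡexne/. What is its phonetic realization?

[dʒikudʒexne]

/ɡ/ (word-initial) occurs before a front vowel → [dʒ] by rule 1.
/i/ (between /ɡ/ and /k/): no rule targets it → [i].
/k/ (between /i/ and /u/) fails the environment for rule 1, so it stays [k].
/u/ (between /k/ and /ɡ/) is unaffected → [u].
/ɡ/ (between /u/ and /e/): before a front vowel, so rule 1 applies → [dʒ].
/e/ — not in any rule's target class → [e].
/x/ — not in any rule's target class → [x].
/n/ (between /x/ and /e/): rule 2 targets it, but not before a labial or velar stop → unchanged [n].
/e/ (word-final) is unaffected → [e].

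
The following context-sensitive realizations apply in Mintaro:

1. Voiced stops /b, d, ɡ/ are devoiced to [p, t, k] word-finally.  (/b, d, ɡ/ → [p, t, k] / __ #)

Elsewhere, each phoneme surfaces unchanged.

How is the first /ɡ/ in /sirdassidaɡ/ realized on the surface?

/ɡ/ (word-final): word-finally, so rule 1 applies → [k].

[k]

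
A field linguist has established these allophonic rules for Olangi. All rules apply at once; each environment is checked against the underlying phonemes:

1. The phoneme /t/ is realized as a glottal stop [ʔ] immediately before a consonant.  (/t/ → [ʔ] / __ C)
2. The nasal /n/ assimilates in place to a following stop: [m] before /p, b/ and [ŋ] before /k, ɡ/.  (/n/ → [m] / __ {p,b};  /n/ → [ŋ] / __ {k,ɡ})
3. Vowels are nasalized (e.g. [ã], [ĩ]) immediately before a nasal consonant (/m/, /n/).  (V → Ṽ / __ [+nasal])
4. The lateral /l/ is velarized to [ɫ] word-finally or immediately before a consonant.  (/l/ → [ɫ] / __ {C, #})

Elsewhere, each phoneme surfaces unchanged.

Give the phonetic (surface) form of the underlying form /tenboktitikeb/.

[tẽmboktitikeb]

/t/ — word-initial; rule 1 does not apply here → [t].
Rule 3 applies to /e/ (between /t/ and /n/: before a nasal consonant) → [ẽ].
/n/ — between /e/ and /b/, before a labial or velar stop — surfaces as [m] (rule 2).
/b/ (between /n/ and /o/) is unaffected → [b].
/o/ — between /b/ and /k/; rule 3 does not apply here → [o].
/k/ (between /o/ and /t/): no rule targets it → [k].
/t/ (between /k/ and /i/) is in the target of rule 1 but the environment (immediately before a consonant) is not met → [t].
/i/ (between /t/ and /t/) fails the environment for rule 3, so it stays [i].
/t/ (between /i/ and /i/): rule 1 targets it, but not immediately before a consonant → unchanged [t].
/i/ (between /t/ and /k/) fails the environment for rule 3, so it stays [i].
/k/ (between /i/ and /e/) is unaffected → [k].
/e/ — between /k/ and /b/; rule 3 does not apply here → [e].
/b/ stays [b].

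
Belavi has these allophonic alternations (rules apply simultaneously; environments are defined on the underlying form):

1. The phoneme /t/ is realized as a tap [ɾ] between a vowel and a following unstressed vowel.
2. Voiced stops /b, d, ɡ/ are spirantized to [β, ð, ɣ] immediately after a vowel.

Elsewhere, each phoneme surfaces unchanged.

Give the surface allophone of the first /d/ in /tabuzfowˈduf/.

[d]

/d/ (between /w/ and /u/): rule 2 targets it, but not immediately after a vowel → unchanged [d].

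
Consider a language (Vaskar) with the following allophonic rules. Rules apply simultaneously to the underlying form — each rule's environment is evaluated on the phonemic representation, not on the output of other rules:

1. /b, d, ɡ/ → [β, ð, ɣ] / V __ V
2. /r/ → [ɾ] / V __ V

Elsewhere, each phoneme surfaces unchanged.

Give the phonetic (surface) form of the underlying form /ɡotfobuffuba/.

[ɡotfoβuffuβa]

/ɡ/ (word-initial): rule 1 targets it, but not between two vowels → unchanged [ɡ].
/b/ — between /o/ and /u/, between two vowels — surfaces as [β] (rule 1).
/b/ (between /u/ and /a/): between two vowels, so rule 1 applies → [β].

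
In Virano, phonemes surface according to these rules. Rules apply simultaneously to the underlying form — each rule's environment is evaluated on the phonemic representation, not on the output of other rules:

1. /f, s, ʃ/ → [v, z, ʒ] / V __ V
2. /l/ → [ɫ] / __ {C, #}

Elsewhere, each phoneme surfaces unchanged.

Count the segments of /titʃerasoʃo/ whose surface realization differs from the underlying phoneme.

2

Segments that undergo a rule: /s/ → [z] (rule 1); /ʃ/ → [ʒ] (rule 1).
All other segments surface unchanged.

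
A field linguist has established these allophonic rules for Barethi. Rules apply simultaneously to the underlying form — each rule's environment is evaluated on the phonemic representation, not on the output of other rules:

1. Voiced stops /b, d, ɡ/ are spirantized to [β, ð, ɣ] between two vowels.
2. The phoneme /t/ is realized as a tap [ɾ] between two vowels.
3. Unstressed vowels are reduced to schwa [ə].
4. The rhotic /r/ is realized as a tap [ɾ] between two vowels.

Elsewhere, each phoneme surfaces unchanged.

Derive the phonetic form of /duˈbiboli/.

[dəˈβiβələ]

/d/ (word-initial) fails the environment for rule 1, so it stays [d].
/u/ (between /d/ and /b/) occurs in an unstressed syllable → [ə] by rule 3.
/b/ meets the environment for rule 1 (between two vowels) → [β].
/i/ — between /b/ and /b/; rule 3 does not apply here → [i].
/b/ — between /i/ and /o/, between two vowels — surfaces as [β] (rule 1).
/o/ (between /b/ and /l/) occurs in an unstressed syllable → [ə] by rule 3.
/l/ (between /o/ and /i/) is unaffected → [l].
/i/ (word-final) occurs in an unstressed syllable → [ə] by rule 3.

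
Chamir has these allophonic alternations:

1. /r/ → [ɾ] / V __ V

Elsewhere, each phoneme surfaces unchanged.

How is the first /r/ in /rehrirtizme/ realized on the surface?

[r]

/r/ (word-initial) is in the target of rule 1 but the environment (between two vowels) is not met → [r].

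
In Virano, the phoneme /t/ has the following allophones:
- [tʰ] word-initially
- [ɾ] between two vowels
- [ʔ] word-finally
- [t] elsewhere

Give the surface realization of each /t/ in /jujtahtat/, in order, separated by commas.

[t], [t], [ʔ]

Occurrence 1 (position 4): no conditioning environment matches → elsewhere allophone [t].
Occurrence 2 (position 7): no conditioning environment matches → elsewhere allophone [t].
Occurrence 3 (position 9): word-finally → [ʔ].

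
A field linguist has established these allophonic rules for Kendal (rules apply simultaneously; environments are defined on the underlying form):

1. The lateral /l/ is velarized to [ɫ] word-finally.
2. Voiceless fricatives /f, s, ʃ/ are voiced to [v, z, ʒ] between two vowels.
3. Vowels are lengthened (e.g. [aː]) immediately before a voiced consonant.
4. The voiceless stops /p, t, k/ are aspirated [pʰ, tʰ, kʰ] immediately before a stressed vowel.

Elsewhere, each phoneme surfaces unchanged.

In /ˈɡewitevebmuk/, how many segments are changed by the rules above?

3

Segments that undergo a rule: /e/ → [eː] (rule 3); /e/ → [eː] (rule 3); /e/ → [eː] (rule 3).
All other segments surface unchanged.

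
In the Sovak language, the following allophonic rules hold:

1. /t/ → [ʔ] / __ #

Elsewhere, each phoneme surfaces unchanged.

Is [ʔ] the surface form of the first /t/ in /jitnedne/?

No

/t/ (between /i/ and /n/): rule 1 targets it, but not word-finally → unchanged [t].
The actual realization is [t], not [ʔ].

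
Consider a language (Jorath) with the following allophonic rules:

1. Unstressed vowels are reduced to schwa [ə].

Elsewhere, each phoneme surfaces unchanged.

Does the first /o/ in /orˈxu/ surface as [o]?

No

/o/ (word-initial): in an unstressed syllable, so rule 1 applies → [ə].
The actual realization is [ə], not [o].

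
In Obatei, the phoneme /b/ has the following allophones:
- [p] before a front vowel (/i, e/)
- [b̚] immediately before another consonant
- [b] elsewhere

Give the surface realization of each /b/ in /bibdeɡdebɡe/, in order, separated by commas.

[p], [b̚], [b̚]

Occurrence 1 (position 1): before a front vowel (/i, e/) → [p].
Occurrence 2 (position 3): immediately before another consonant → [b̚].
Occurrence 3 (position 9): immediately before another consonant → [b̚].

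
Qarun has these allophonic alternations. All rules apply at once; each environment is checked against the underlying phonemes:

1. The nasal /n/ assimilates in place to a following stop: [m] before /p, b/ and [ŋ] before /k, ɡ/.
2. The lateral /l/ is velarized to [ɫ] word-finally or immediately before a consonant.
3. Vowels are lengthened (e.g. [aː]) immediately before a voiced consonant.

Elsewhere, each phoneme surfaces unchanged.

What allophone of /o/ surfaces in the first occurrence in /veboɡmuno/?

/o/ meets the environment for rule 3 (before a voiced consonant) → [oː].

[oː]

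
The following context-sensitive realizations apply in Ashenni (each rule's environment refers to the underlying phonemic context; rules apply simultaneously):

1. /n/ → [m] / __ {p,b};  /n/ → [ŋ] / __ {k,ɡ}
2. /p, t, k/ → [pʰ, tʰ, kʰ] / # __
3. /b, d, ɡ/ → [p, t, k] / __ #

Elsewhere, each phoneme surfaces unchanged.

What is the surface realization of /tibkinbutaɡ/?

[tʰibkimbutak]

/t/ (word-initial): word-initially, so rule 2 applies → [tʰ].
/i/ — not in any rule's target class → [i].
/b/ — between /i/ and /k/; rule 3 does not apply here → [b].
/k/ (between /b/ and /i/) is in the target of rule 2 but the environment (word-initially) is not met → [k].
/i/ stays [i].
Rule 1 applies to /n/ (between /i/ and /b/: before a labial or velar stop) → [m].
/b/ (between /n/ and /u/): rule 3 targets it, but not word-finally → unchanged [b].
/u/ (between /b/ and /t/): no rule targets it → [u].
/t/ (between /u/ and /a/): rule 2 targets it, but not word-initially → unchanged [t].
/a/ (between /t/ and /ɡ/) is unaffected → [a].
/ɡ/ meets the environment for rule 3 (word-finally) → [k].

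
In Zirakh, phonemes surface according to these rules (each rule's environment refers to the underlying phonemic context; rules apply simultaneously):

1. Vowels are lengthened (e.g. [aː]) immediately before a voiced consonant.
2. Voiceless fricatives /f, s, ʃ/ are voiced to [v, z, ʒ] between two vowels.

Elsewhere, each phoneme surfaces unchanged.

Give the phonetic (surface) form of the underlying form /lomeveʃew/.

[loːmeːveʒeːw]

/o/ meets the environment for rule 1 (before a voiced consonant) → [oː].
/e/ — between /m/ and /v/, before a voiced consonant — surfaces as [eː] (rule 1).
/e/ (between /v/ and /ʃ/) is in the target of rule 1 but the environment (before a voiced consonant) is not met → [e].
Rule 2 applies to /ʃ/ (between /e/ and /e/: between two vowels) → [ʒ].
/e/ — between /ʃ/ and /w/, before a voiced consonant — surfaces as [eː] (rule 1).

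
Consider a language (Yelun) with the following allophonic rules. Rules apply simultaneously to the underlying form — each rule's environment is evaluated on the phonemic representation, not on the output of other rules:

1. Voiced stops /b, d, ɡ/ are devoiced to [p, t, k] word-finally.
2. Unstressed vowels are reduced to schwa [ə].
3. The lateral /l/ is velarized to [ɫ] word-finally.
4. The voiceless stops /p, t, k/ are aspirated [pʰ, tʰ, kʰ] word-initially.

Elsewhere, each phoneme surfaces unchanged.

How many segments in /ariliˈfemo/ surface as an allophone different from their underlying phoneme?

Segments that undergo a rule: /a/ → [ə] (rule 2); /i/ → [ə] (rule 2); /i/ → [ə] (rule 2); /o/ → [ə] (rule 2).
All other segments surface unchanged.

4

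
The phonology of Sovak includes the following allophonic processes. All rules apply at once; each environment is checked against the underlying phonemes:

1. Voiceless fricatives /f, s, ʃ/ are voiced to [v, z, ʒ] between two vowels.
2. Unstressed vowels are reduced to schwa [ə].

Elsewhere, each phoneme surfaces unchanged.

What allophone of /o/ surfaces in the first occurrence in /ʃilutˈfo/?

[o]

/o/ — word-final; rule 2 does not apply here → [o].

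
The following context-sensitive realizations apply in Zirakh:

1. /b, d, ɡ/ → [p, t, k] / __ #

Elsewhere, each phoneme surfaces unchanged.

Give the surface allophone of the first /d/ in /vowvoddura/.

[d]

/d/ (between /o/ and /d/) is in the target of rule 1 but the environment (word-finally) is not met → [d].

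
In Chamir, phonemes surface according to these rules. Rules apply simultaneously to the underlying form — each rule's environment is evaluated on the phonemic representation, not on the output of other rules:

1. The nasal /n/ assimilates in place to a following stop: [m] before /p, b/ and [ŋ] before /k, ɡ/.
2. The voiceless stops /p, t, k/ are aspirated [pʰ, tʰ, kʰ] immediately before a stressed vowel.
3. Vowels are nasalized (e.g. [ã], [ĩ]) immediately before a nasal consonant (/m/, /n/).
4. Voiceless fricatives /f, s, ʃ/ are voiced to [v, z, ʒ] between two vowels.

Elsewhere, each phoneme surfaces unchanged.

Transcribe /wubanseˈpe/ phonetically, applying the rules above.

/w/ (word-initial) is unaffected → [w].
/u/ — between /w/ and /b/; rule 3 does not apply here → [u].
/b/ stays [b].
Rule 3 applies to /a/ (between /b/ and /n/: before a nasal consonant) → [ã].
/n/ (between /a/ and /s/) is in the target of rule 1 but the environment (before a labial or velar stop) is not met → [n].
/s/ (between /n/ and /e/): rule 4 targets it, but not between two vowels → unchanged [s].
/e/ (between /s/ and /p/): rule 3 targets it, but not before a nasal consonant → unchanged [e].
/p/ (between /e/ and /e/) occurs immediately before a stressed vowel → [pʰ] by rule 2.
/e/ (word-final): rule 3 targets it, but not before a nasal consonant → unchanged [e].

[wubãnseˈpʰe]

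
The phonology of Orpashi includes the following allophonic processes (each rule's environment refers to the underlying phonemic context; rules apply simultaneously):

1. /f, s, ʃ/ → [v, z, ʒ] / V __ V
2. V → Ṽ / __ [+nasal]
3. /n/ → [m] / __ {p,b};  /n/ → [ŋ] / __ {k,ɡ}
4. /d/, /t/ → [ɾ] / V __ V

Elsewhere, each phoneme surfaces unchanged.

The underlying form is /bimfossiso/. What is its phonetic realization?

/b/ (word-initial): no rule targets it → [b].
/i/ — between /b/ and /m/, before a nasal consonant — surfaces as [ĩ] (rule 2).
/m/ (between /i/ and /f/) is unaffected → [m].
/f/ (between /m/ and /o/) is in the target of rule 1 but the environment (between two vowels) is not met → [f].
/o/ (between /f/ and /s/): rule 2 targets it, but not before a nasal consonant → unchanged [o].
/s/ (between /o/ and /s/) fails the environment for rule 1, so it stays [s].
/s/ (between /s/ and /i/): rule 1 targets it, but not between two vowels → unchanged [s].
/i/ — between /s/ and /s/; rule 2 does not apply here → [i].
Rule 1 applies to /s/ (between /i/ and /o/: between two vowels) → [z].
/o/ (word-final) is in the target of rule 2 but the environment (before a nasal consonant) is not met → [o].

[bĩmfossizo]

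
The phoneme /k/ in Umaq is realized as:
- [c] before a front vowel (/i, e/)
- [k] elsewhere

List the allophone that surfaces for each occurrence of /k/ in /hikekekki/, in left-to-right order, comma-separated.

Occurrence 1 (position 3): before a front vowel → [c].
Occurrence 2 (position 5): before a front vowel → [c].
Occurrence 3 (position 7): no conditioning environment matches → elsewhere allophone [k].
Occurrence 4 (position 8): before a front vowel → [c].

[c], [c], [k], [c]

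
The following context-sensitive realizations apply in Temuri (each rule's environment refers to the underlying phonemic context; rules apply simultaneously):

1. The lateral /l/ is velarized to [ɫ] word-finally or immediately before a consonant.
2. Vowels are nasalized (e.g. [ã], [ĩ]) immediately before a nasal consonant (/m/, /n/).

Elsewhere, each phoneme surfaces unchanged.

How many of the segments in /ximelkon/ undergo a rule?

3

Segments that undergo a rule: /i/ → [ĩ] (rule 2); /l/ → [ɫ] (rule 1); /o/ → [õ] (rule 2).
All other segments surface unchanged.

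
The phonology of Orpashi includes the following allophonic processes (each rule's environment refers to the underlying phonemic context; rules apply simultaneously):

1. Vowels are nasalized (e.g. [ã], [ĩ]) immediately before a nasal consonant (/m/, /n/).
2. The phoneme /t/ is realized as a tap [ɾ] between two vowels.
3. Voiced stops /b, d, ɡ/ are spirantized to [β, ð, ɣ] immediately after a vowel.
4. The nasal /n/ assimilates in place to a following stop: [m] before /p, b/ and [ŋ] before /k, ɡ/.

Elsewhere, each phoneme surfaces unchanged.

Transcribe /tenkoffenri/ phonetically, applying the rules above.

[tẽŋkoffẽnri]

/t/ — word-initial; rule 2 does not apply here → [t].
/e/ (between /t/ and /n/) occurs before a nasal consonant → [ẽ] by rule 1.
Rule 4 applies to /n/ (between /e/ and /k/: before a labial or velar stop) → [ŋ].
/k/ (between /n/ and /o/) is unaffected → [k].
/o/ — between /k/ and /f/; rule 1 does not apply here → [o].
/f/ stays [f].
/f/ stays [f].
/e/ — between /f/ and /n/, before a nasal consonant — surfaces as [ẽ] (rule 1).
/n/ (between /e/ and /r/) is in the target of rule 4 but the environment (before a labial or velar stop) is not met → [n].
/r/ stays [r].
/i/ — word-final; rule 1 does not apply here → [i].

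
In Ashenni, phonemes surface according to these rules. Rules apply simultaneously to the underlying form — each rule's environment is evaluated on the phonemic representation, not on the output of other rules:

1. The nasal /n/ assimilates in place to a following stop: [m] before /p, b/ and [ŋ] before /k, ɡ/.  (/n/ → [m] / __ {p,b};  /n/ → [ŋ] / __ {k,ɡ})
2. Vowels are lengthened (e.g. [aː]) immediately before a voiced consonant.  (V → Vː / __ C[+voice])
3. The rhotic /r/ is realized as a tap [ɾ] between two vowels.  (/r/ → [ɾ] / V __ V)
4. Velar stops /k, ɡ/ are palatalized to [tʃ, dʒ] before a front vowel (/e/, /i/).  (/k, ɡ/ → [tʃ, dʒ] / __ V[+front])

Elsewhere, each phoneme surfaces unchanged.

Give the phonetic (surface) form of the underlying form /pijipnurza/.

[piːjipnuːrza]

/p/ stays [p].
Rule 2 applies to /i/ (between /p/ and /j/: before a voiced consonant) → [iː].
/j/ — not in any rule's target class → [j].
/i/ (between /j/ and /p/) is in the target of rule 2 but the environment (before a voiced consonant) is not met → [i].
/p/ stays [p].
/n/ (between /p/ and /u/) fails the environment for rule 1, so it stays [n].
/u/ — between /n/ and /r/, before a voiced consonant — surfaces as [uː] (rule 2).
/r/ (between /u/ and /z/) fails the environment for rule 3, so it stays [r].
/z/ — not in any rule's target class → [z].
/a/ (word-final) is in the target of rule 2 but the environment (before a voiced consonant) is not met → [a].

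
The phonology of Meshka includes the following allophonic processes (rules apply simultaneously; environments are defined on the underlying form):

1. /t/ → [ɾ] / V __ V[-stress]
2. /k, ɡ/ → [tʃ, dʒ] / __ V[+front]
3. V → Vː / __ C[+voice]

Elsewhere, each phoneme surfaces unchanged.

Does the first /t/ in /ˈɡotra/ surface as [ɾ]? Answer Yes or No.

/t/ (between /o/ and /r/): rule 1 targets it, but not between a vowel and a following unstressed vowel → unchanged [t].
The actual realization is [t], not [ɾ].

No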